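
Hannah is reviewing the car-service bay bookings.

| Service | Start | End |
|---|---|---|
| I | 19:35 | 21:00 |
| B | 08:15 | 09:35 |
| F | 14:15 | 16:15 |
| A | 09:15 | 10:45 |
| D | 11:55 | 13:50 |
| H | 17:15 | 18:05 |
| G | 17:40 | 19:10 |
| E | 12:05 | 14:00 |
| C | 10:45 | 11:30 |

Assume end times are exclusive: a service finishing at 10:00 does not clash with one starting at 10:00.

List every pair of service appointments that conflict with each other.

A & B, D & E, G & H

Sorted by start: B, A, C, D, E, F, H, G, I.
A starts before B ends → B and A overlap.
C starts after B ends, so B has no further overlaps.
C starts exactly when A ends (back-to-back, no overlap), so A has no further overlaps.
D starts after C ends, so C has no further overlaps.
E starts before D ends → D and E overlap.
F starts after D ends, so D has no further overlaps.
F starts after E ends, so E has no further overlaps.
H starts after F ends, so F has no further overlaps.
G starts before H ends → H and G overlap.
I starts after H ends.
I starts after G ends.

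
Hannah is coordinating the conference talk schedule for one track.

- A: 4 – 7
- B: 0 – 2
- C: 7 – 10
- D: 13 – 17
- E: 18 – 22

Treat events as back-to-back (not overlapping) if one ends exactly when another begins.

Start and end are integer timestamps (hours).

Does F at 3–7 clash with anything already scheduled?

B: ends 2 at or before F starts 3 → clear.
A: starts 4 before F ends 7, and ends 7 after F starts 3 → overlap.
C: starts 7 at or after F ends 7 → clear.
D: starts 13 at or after F ends 7 → clear.
E: starts 18 at or after F ends 7 → clear.
F overlaps A.

Yes — it overlaps A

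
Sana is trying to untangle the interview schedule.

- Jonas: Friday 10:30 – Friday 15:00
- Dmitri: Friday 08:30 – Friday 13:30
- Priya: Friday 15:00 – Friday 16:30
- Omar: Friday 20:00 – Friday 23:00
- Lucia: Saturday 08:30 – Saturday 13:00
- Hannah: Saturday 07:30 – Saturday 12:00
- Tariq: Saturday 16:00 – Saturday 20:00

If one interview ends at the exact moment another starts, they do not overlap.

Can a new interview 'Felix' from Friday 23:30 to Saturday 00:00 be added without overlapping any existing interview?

Yes — the slot is free

Dmitri: ends Friday 13:30 at or before Felix starts Friday 23:30 → clear.
Jonas: ends Friday 15:00 at or before Felix starts Friday 23:30 → clear.
Priya: ends Friday 16:30 at or before Felix starts Friday 23:30 → clear.
Omar: ends Friday 23:00 at or before Felix starts Friday 23:30 → clear.
Hannah: starts Saturday 07:30 at or after Felix ends Saturday 00:00 → clear.
Lucia: starts Saturday 08:30 at or after Felix ends Saturday 00:00 → clear.
Tariq: starts Saturday 16:00 at or after Felix ends Saturday 00:00 → clear.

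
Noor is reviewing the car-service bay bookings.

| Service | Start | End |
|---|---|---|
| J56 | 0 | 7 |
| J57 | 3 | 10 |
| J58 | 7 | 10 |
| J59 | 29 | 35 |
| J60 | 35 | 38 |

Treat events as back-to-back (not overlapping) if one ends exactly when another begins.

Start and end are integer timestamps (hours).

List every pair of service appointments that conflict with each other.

Sorted by start: J56, J57, J58, J59, J60.
J57 starts before J56 ends → J56 and J57 overlap.
J58 starts exactly when J56 ends (back-to-back, no overlap), so nothing later overlaps J56 either.
J58 starts before J57 ends → J57 and J58 overlap.
J59 starts after J57 ends, so nothing later overlaps J57 either.
J59 starts after J58 ends, so nothing later overlaps J58 either.
J60 starts exactly when J59 ends (back-to-back, no overlap).

J56 & J57, J57 & J58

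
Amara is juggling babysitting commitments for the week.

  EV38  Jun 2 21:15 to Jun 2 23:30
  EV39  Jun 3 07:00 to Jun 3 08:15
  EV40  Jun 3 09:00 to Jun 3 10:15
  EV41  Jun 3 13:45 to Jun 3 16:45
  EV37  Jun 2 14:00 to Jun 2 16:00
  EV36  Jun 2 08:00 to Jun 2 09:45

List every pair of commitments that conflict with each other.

no overlapping pairs

Sorted by start: EV36, EV37, EV38, EV39, EV40, EV41.
EV37 starts after EV36 ends; EV36 is clear from here.
EV38 starts after EV37 ends; EV37 is clear from here.
EV39 starts after EV38 ends; EV38 is clear from here.
EV40 starts after EV39 ends; EV39 is clear from here.
EV41 starts after EV40 ends.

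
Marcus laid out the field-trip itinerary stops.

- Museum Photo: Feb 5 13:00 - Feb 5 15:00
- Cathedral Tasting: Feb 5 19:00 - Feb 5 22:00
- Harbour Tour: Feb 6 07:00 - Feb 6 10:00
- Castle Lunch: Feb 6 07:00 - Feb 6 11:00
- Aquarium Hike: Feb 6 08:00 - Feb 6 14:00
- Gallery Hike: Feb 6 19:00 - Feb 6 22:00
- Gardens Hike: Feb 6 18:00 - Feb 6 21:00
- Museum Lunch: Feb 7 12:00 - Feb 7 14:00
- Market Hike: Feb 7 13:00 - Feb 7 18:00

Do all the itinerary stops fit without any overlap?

No

Sorted by start: Museum Photo, Cathedral Tasting, Harbour Tour, Castle Lunch, Aquarium Hike, Gardens Hike, Gallery Hike, Museum Lunch, Market Hike.
Cathedral Tasting starts after Museum Photo ends, so Museum Photo has no further overlaps.
Harbour Tour starts after Cathedral Tasting ends, so Cathedral Tasting has no further overlaps.
Castle Lunch starts before Harbour Tour ends → Harbour Tour and Castle Lunch overlap.
That's a conflict, so the schedule is not conflict-free.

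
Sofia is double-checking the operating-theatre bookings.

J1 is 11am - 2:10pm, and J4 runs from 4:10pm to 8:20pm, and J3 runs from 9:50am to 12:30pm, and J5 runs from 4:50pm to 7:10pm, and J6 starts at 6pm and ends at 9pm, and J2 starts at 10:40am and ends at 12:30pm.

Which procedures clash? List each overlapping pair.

Sorted by start: J3, J2, J1, J4, J5, J6.
J2 starts before J3 ends → J3 and J2 overlap.
J1 starts before J3 ends → J3 and J1 overlap.
J4 starts after J3 ends, so nothing later overlaps J3 either.
J1 starts before J2 ends → J2 and J1 overlap.
J4 starts after J2 ends, so nothing later overlaps J2 either.
J4 starts after J1 ends, so nothing later overlaps J1 either.
J5 starts before J4 ends → J4 and J5 overlap.
J6 starts before J4 ends → J4 and J6 overlap.
J6 starts before J5 ends → J5 and J6 overlap.

J1 & J2, J1 & J3, J2 & J3, J4 & J5, J4 & J6, J5 & J6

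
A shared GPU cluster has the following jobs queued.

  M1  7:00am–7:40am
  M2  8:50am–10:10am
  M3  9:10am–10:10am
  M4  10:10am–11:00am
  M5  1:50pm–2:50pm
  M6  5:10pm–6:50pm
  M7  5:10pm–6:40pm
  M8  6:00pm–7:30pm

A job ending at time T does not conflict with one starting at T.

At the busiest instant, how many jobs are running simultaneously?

Sort all start/end points and keep a running count:
7:00am start M1 → 1
7:40am end M1 → 0
8:50am start M2 → 1
9:10am start M3 → 2
10:10am end M2 → 1
10:10am end M3 → 0
10:10am start M4 → 1
11:00am end M4 → 0
1:50pm start M5 → 1
2:50pm end M5 → 0
5:10pm start M6 → 1
5:10pm start M7 → 2
6:00pm start M8 → 3
6:40pm end M7 → 2
6:50pm end M6 → 1
7:30pm end M8 → 0
Peak is 3, at 6:00pm (M6, M7, M8).

3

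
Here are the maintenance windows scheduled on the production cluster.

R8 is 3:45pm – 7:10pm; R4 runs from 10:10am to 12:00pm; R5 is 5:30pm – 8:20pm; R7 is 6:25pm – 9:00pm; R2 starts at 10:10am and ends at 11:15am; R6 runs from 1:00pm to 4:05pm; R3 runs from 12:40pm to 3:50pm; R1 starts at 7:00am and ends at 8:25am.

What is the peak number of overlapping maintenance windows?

3

Sweep the timeline, counting +1 at each start and −1 at each end (ends before starts at a tie):
7:00am start R1 → 1
8:25am end R1 → 0
10:10am start R2 → 1
10:10am start R4 → 2
11:15am end R2 → 1
12:00pm end R4 → 0
12:40pm start R3 → 1
1:00pm start R6 → 2
3:45pm start R8 → 3
3:50pm end R3 → 2
4:05pm end R6 → 1
5:30pm start R5 → 2
6:25pm start R7 → 3
7:10pm end R8 → 2
8:20pm end R5 → 1
9:00pm end R7 → 0
Peak is 3, at 3:45pm (R3, R6, R8).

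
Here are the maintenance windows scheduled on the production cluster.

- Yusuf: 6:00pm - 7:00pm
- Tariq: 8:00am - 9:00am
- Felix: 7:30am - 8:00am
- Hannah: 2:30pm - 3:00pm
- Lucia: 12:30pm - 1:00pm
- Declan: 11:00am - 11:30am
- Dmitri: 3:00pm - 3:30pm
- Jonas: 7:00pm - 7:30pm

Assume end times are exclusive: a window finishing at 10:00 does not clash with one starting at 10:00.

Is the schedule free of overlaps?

Sorted by start: Felix, Tariq, Declan, Lucia, Hannah, Dmitri, Yusuf, Jonas.
Tariq starts exactly when Felix ends (back-to-back, no overlap); Felix is clear from here.
Declan starts after Tariq ends; Tariq is clear from here.
Lucia starts after Declan ends; Declan is clear from here.
Hannah starts after Lucia ends; Lucia is clear from here.
Dmitri starts exactly when Hannah ends (back-to-back, no overlap); Hannah is clear from here.
Yusuf starts after Dmitri ends; Dmitri is clear from here.
Jonas starts exactly when Yusuf ends (back-to-back, no overlap).
Every pair is clear; the schedule has no overlaps.

Yes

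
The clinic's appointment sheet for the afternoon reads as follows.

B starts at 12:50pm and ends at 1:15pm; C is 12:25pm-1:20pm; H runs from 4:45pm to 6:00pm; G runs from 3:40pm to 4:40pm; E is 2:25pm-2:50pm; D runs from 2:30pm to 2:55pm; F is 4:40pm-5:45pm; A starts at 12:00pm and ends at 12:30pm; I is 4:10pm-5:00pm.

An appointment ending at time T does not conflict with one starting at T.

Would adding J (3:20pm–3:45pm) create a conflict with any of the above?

Yes — it overlaps G

A: ends 12:30pm at or before J starts 3:20pm → clear.
C: ends 1:20pm at or before J starts 3:20pm → clear.
B: ends 1:15pm at or before J starts 3:20pm → clear.
E: ends 2:50pm at or before J starts 3:20pm → clear.
D: ends 2:55pm at or before J starts 3:20pm → clear.
G: starts 3:40pm before J ends 3:45pm, and ends 4:40pm after J starts 3:20pm → overlap.
I: starts 4:10pm at or after J ends 3:45pm → clear.
F: starts 4:40pm at or after J ends 3:45pm → clear.
H: starts 4:45pm at or after J ends 3:45pm → clear.
J overlaps G.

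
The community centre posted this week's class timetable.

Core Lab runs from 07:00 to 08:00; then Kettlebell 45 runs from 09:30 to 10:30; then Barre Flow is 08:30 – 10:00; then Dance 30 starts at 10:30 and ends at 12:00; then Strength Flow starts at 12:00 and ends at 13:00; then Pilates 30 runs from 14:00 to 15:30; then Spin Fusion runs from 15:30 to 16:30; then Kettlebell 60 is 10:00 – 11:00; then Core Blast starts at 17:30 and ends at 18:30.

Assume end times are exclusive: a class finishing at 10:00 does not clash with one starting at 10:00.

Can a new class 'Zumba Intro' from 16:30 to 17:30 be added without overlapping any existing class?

Yes — the slot is free

Core Lab: ends 08:00 at or before Zumba Intro starts 16:30 → clear.
Barre Flow: ends 10:00 at or before Zumba Intro starts 16:30 → clear.
Kettlebell 45: ends 10:30 at or before Zumba Intro starts 16:30 → clear.
Kettlebell 60: ends 11:00 at or before Zumba Intro starts 16:30 → clear.
Dance 30: ends 12:00 at or before Zumba Intro starts 16:30 → clear.
Strength Flow: ends 13:00 at or before Zumba Intro starts 16:30 → clear.
Pilates 30: ends 15:30 at or before Zumba Intro starts 16:30 → clear.
Spin Fusion: ends 16:30 at or before Zumba Intro starts 16:30 → clear.
Core Blast: starts 17:30 at or after Zumba Intro ends 17:30 → clear.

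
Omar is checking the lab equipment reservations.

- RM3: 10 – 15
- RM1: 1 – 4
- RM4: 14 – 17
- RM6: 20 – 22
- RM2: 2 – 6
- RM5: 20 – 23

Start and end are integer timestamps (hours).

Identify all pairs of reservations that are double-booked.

RM1 & RM2, RM3 & RM4, RM5 & RM6

Two intervals overlap when each starts before the other ends.
Sorted by start: RM1, RM2, RM3, RM4, RM5, RM6.
RM2 starts before RM1 ends → RM1 and RM2 overlap.
RM3 starts after RM1 ends, so nothing later overlaps RM1 either.
RM3 starts after RM2 ends, so nothing later overlaps RM2 either.
RM4 starts before RM3 ends → RM3 and RM4 overlap.
RM5 starts after RM3 ends, so nothing later overlaps RM3 either.
RM5 starts after RM4 ends, so nothing later overlaps RM4 either.
RM6 starts before RM5 ends → RM5 and RM6 overlap.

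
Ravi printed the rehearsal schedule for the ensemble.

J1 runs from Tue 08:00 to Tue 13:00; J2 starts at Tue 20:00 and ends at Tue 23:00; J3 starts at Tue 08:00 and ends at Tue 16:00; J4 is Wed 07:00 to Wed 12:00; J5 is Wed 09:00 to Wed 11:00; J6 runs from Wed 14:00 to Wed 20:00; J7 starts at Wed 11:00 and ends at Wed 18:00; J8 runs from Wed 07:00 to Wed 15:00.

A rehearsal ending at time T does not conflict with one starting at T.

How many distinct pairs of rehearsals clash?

8

Check each pair: they overlap iff neither finishes before the other starts.
Sorted by start: J1, J3, J2, J4, J8, J5, J7, J6.
J3 starts before J1 ends → J1 and J3 overlap.
J2 starts after J1 ends, so J1 has no further overlaps.
J2 starts after J3 ends, so J3 has no further overlaps.
J4 starts after J2 ends, so J2 has no further overlaps.
J8 starts before J4 ends → J4 and J8 overlap.
J5 starts before J4 ends → J4 and J5 overlap.
J7 starts before J4 ends → J4 and J7 overlap.
J6 starts after J4 ends.
J5 starts before J8 ends → J8 and J5 overlap.
J7 starts before J8 ends → J8 and J7 overlap.
J6 starts before J8 ends → J8 and J6 overlap.
J7 starts exactly when J5 ends (back-to-back, no overlap), so J5 has no further overlaps.
J6 starts before J7 ends → J7 and J6 overlap.
Overlapping pairs: J1 & J3, J4 & J5, J4 & J7, J4 & J8, J5 & J8, J6 & J7, J6 & J8, J7 & J8 — 8 in total.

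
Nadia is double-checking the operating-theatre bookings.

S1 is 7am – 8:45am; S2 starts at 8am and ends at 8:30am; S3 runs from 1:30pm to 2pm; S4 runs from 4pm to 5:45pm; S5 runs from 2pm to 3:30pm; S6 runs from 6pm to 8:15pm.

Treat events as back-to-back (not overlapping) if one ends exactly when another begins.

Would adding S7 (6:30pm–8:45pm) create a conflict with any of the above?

Yes — it overlaps S6

S1: ends 8:45am at or before S7 starts 6:30pm → clear.
S2: ends 8:30am at or before S7 starts 6:30pm → clear.
S3: ends 2pm at or before S7 starts 6:30pm → clear.
S5: ends 3:30pm at or before S7 starts 6:30pm → clear.
S4: ends 5:45pm at or before S7 starts 6:30pm → clear.
S6: starts 6pm before S7 ends 8:45pm, and ends 8:15pm after S7 starts 6:30pm → overlap.
S7 overlaps S6.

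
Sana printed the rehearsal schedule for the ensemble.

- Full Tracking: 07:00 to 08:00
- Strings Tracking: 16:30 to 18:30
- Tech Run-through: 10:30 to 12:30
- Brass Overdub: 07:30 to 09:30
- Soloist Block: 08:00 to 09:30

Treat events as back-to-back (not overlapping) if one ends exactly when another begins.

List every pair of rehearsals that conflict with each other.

Brass Overdub & Full Tracking, Brass Overdub & Soloist Block

Sorted by start: Full Tracking, Brass Overdub, Soloist Block, Tech Run-through, Strings Tracking.
Brass Overdub starts before Full Tracking ends → Full Tracking and Brass Overdub overlap.
Soloist Block starts exactly when Full Tracking ends (back-to-back, no overlap); Full Tracking is clear from here.
Soloist Block starts before Brass Overdub ends → Brass Overdub and Soloist Block overlap.
Tech Run-through starts after Brass Overdub ends; Brass Overdub is clear from here.
Tech Run-through starts after Soloist Block ends; Soloist Block is clear from here.
Strings Tracking starts after Tech Run-through ends.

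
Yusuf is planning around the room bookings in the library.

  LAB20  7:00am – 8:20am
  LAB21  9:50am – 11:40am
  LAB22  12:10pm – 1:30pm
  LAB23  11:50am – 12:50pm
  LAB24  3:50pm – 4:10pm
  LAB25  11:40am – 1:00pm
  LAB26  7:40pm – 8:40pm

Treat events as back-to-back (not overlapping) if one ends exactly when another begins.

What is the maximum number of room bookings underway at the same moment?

3

Sort all start/end points and keep a running count:
7:00am start LAB20 → 1
8:20am end LAB20 → 0
9:50am start LAB21 → 1
11:40am end LAB21 → 0
11:40am start LAB25 → 1
11:50am start LAB23 → 2
12:10pm start LAB22 → 3
12:50pm end LAB23 → 2
1:00pm end LAB25 → 1
1:30pm end LAB22 → 0
3:50pm start LAB24 → 1
4:10pm end LAB24 → 0
7:40pm start LAB26 → 1
8:40pm end LAB26 → 0
Peak is 3, at 12:10pm (LAB22, LAB23, LAB25).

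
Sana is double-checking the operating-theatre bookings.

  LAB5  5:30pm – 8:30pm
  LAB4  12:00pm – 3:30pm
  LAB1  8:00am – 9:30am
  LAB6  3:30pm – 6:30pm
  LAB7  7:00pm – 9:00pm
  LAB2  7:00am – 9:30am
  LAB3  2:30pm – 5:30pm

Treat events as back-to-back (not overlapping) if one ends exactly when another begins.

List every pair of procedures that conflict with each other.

LAB1 & LAB2, LAB3 & LAB4, LAB3 & LAB6, LAB5 & LAB6, LAB5 & LAB7

Sorted by start: LAB2, LAB1, LAB4, LAB3, LAB6, LAB5, LAB7.
LAB1 starts before LAB2 ends → LAB2 and LAB1 overlap.
LAB4 starts after LAB2 ends; LAB2 is clear from here.
LAB4 starts after LAB1 ends; LAB1 is clear from here.
LAB3 starts before LAB4 ends → LAB4 and LAB3 overlap.
LAB6 starts exactly when LAB4 ends (back-to-back, no overlap); LAB4 is clear from here.
LAB6 starts before LAB3 ends → LAB3 and LAB6 overlap.
LAB5 starts exactly when LAB3 ends (back-to-back, no overlap); LAB3 is clear from here.
LAB5 starts before LAB6 ends → LAB6 and LAB5 overlap.
LAB7 starts after LAB6 ends.
LAB7 starts before LAB5 ends → LAB5 and LAB7 overlap.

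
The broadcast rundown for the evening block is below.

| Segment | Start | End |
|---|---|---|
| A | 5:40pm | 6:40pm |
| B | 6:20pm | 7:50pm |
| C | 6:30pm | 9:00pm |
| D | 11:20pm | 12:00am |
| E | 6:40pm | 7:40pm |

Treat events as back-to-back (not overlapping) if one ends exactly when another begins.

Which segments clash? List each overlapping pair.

Sorted by start: A, B, C, E, D.
B starts before A ends → A and B overlap.
C starts before A ends → A and C overlap.
E starts exactly when A ends (back-to-back, no overlap) — done with A.
C starts before B ends → B and C overlap.
E starts before B ends → B and E overlap.
D starts after B ends.
E starts before C ends → C and E overlap.
D starts after C ends.
D starts after E ends.

A & B, A & C, B & C, B & E, C & E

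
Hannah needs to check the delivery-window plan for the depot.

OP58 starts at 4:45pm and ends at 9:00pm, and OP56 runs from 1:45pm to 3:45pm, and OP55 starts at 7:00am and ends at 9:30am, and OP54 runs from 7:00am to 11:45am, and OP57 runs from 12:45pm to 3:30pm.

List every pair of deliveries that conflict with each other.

OP54 & OP55, OP56 & OP57

Two intervals overlap when each starts before the other ends.
Sorted by start: OP54, OP55, OP57, OP56, OP58.
OP55 starts before OP54 ends → OP54 and OP55 overlap.
OP57 starts after OP54 ends, so nothing later overlaps OP54 either.
OP57 starts after OP55 ends, so nothing later overlaps OP55 either.
OP56 starts before OP57 ends → OP57 and OP56 overlap.
OP58 starts after OP57 ends.
OP58 starts after OP56 ends.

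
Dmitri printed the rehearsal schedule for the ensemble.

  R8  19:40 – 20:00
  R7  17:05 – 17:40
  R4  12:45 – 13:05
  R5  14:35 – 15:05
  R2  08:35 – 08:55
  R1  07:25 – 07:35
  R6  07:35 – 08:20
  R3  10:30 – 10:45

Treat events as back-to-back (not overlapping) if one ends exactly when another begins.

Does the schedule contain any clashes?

No

Check each pair: they overlap iff neither finishes before the other starts.
Sorted by start: R1, R6, R2, R3, R4, R5, R7, R8.
R6 starts exactly when R1 ends (back-to-back, no overlap), so nothing later overlaps R1 either.
R2 starts after R6 ends, so nothing later overlaps R6 either.
R3 starts after R2 ends, so nothing later overlaps R2 either.
R4 starts after R3 ends, so nothing later overlaps R3 either.
R5 starts after R4 ends, so nothing later overlaps R4 either.
R7 starts after R5 ends, so nothing later overlaps R5 either.
R8 starts after R7 ends.
Every pair is clear; the schedule has no overlaps.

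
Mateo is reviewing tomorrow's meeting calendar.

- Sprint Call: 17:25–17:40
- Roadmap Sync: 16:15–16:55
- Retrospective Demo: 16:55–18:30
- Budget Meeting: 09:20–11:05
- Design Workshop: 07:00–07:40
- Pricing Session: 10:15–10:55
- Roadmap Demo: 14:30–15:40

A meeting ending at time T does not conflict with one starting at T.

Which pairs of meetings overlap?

Budget Meeting & Pricing Session, Retrospective Demo & Sprint Call

Sorted by start: Design Workshop, Budget Meeting, Pricing Session, Roadmap Demo, Roadmap Sync, Retrospective Demo, Sprint Call.
Budget Meeting starts after Design Workshop ends, so Design Workshop has no further overlaps.
Pricing Session starts before Budget Meeting ends → Budget Meeting and Pricing Session overlap.
Roadmap Demo starts after Budget Meeting ends, so Budget Meeting has no further overlaps.
Roadmap Demo starts after Pricing Session ends, so Pricing Session has no further overlaps.
Roadmap Sync starts after Roadmap Demo ends, so Roadmap Demo has no further overlaps.
Retrospective Demo starts exactly when Roadmap Sync ends (back-to-back, no overlap), so Roadmap Sync has no further overlaps.
Sprint Call starts before Retrospective Demo ends → Retrospective Demo and Sprint Call overlap.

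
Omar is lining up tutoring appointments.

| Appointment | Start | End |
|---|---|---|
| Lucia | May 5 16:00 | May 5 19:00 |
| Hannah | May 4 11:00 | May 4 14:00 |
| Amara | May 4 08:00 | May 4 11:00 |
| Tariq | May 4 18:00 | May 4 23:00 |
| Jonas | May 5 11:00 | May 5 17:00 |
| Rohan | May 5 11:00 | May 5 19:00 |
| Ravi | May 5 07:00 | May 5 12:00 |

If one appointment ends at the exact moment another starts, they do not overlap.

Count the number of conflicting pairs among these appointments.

Sorted by start: Amara, Hannah, Tariq, Ravi, Jonas, Rohan, Lucia.
Hannah starts exactly when Amara ends (back-to-back, no overlap) — done with Amara.
Tariq starts after Hannah ends — done with Hannah.
Ravi starts after Tariq ends — done with Tariq.
Jonas starts before Ravi ends → Ravi and Jonas overlap.
Rohan starts before Ravi ends → Ravi and Rohan overlap.
Lucia starts after Ravi ends.
Rohan starts before Jonas ends → Jonas and Rohan overlap.
Lucia starts before Jonas ends → Jonas and Lucia overlap.
Lucia starts before Rohan ends → Rohan and Lucia overlap.
Overlapping pairs: Jonas & Lucia, Jonas & Ravi, Jonas & Rohan, Lucia & Rohan, Ravi & Rohan — 5 in total.

5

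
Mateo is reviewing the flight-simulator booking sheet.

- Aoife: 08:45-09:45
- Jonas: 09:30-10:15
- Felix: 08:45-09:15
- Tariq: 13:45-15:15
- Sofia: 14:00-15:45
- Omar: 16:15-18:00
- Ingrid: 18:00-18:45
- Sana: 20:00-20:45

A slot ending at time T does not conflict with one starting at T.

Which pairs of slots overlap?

Aoife & Felix, Aoife & Jonas, Sofia & Tariq

Sorted by start: Aoife, Felix, Jonas, Tariq, Sofia, Omar, Ingrid, Sana.
Felix starts before Aoife ends → Aoife and Felix overlap.
Jonas starts before Aoife ends → Aoife and Jonas overlap.
Tariq starts after Aoife ends; Aoife is clear from here.
Jonas starts after Felix ends; Felix is clear from here.
Tariq starts after Jonas ends; Jonas is clear from here.
Sofia starts before Tariq ends → Tariq and Sofia overlap.
Omar starts after Tariq ends; Tariq is clear from here.
Omar starts after Sofia ends; Sofia is clear from here.
Ingrid starts exactly when Omar ends (back-to-back, no overlap); Omar is clear from here.
Sana starts after Ingrid ends.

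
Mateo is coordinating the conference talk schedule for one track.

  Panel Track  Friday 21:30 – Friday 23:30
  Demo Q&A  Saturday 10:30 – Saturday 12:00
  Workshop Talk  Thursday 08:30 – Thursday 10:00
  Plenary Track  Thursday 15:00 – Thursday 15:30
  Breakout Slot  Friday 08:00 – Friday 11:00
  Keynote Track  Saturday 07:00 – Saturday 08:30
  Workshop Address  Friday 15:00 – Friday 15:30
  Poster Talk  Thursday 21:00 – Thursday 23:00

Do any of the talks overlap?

Sorted by start: Workshop Talk, Plenary Track, Poster Talk, Breakout Slot, Workshop Address, Panel Track, Keynote Track, Demo Q&A.
Plenary Track starts after Workshop Talk ends — done with Workshop Talk.
Poster Talk starts after Plenary Track ends — done with Plenary Track.
Breakout Slot starts after Poster Talk ends — done with Poster Talk.
Workshop Address starts after Breakout Slot ends — done with Breakout Slot.
Panel Track starts after Workshop Address ends — done with Workshop Address.
Keynote Track starts after Panel Track ends — done with Panel Track.
Demo Q&A starts after Keynote Track ends.
Every pair is clear; the schedule has no overlaps.

No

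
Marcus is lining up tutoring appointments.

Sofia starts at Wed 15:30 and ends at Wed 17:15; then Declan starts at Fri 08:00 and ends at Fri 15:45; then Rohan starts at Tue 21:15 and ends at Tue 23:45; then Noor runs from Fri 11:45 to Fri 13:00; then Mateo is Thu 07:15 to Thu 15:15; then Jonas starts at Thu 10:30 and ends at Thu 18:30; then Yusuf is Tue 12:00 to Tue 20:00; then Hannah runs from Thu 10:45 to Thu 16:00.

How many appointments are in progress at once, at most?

3

Sweep the timeline, counting +1 at each start and −1 at each end (ends before starts at a tie):
Tue 12:00 start Yusuf → 1
Tue 20:00 end Yusuf → 0
Tue 21:15 start Rohan → 1
Tue 23:45 end Rohan → 0
Wed 15:30 start Sofia → 1
Wed 17:15 end Sofia → 0
Thu 07:15 start Mateo → 1
Thu 10:30 start Jonas → 2
Thu 10:45 start Hannah → 3
Thu 15:15 end Mateo → 2
Thu 16:00 end Hannah → 1
Thu 18:30 end Jonas → 0
Fri 08:00 start Declan → 1
Fri 11:45 start Noor → 2
Fri 13:00 end Noor → 1
Fri 15:45 end Declan → 0
Peak is 3, at Thu 10:45 (Hannah, Jonas, Mateo).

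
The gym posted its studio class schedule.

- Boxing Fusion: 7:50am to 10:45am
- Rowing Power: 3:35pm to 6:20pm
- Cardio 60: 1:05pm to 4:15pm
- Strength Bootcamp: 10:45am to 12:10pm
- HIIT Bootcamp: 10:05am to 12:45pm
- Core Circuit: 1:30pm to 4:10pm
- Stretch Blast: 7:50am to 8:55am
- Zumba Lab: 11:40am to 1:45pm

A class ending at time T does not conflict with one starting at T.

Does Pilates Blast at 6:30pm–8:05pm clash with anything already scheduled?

No — it doesn't clash with anything

Boxing Fusion: ends 10:45am at or before Pilates Blast starts 6:30pm → clear.
Stretch Blast: ends 8:55am at or before Pilates Blast starts 6:30pm → clear.
HIIT Bootcamp: ends 12:45pm at or before Pilates Blast starts 6:30pm → clear.
Strength Bootcamp: ends 12:10pm at or before Pilates Blast starts 6:30pm → clear.
Zumba Lab: ends 1:45pm at or before Pilates Blast starts 6:30pm → clear.
Cardio 60: ends 4:15pm at or before Pilates Blast starts 6:30pm → clear.
Core Circuit: ends 4:10pm at or before Pilates Blast starts 6:30pm → clear.
Rowing Power: ends 6:20pm at or before Pilates Blast starts 6:30pm → clear.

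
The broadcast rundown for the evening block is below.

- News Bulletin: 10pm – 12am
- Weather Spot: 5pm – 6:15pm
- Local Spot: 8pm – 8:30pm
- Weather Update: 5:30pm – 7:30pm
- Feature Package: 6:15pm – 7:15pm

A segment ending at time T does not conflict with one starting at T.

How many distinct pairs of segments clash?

2

Two intervals overlap when each starts before the other ends.
Sorted by start: Weather Spot, Weather Update, Feature Package, Local Spot, News Bulletin.
Weather Update starts before Weather Spot ends → Weather Spot and Weather Update overlap.
Feature Package starts exactly when Weather Spot ends (back-to-back, no overlap), so Weather Spot has no further overlaps.
Feature Package starts before Weather Update ends → Weather Update and Feature Package overlap.
Local Spot starts after Weather Update ends, so Weather Update has no further overlaps.
Local Spot starts after Feature Package ends, so Feature Package has no further overlaps.
News Bulletin starts after Local Spot ends.
Overlapping pairs: Feature Package & Weather Update, Weather Spot & Weather Update — 2 in total.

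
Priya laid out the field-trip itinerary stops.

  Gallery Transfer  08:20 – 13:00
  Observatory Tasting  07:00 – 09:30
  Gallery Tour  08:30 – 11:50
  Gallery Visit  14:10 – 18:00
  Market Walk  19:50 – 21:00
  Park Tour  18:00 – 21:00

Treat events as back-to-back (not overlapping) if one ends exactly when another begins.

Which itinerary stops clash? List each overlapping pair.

Gallery Tour & Gallery Transfer, Gallery Tour & Observatory Tasting, Gallery Transfer & Observatory Tasting, Market Walk & Park Tour

Two intervals overlap when each starts before the other ends.
Sorted by start: Observatory Tasting, Gallery Transfer, Gallery Tour, Gallery Visit, Park Tour, Market Walk.
Gallery Transfer starts before Observatory Tasting ends → Observatory Tasting and Gallery Transfer overlap.
Gallery Tour starts before Observatory Tasting ends → Observatory Tasting and Gallery Tour overlap.
Gallery Visit starts after Observatory Tasting ends — done with Observatory Tasting.
Gallery Tour starts before Gallery Transfer ends → Gallery Transfer and Gallery Tour overlap.
Gallery Visit starts after Gallery Transfer ends — done with Gallery Transfer.
Gallery Visit starts after Gallery Tour ends — done with Gallery Tour.
Park Tour starts exactly when Gallery Visit ends (back-to-back, no overlap) — done with Gallery Visit.
Market Walk starts before Park Tour ends → Park Tour and Market Walk overlap.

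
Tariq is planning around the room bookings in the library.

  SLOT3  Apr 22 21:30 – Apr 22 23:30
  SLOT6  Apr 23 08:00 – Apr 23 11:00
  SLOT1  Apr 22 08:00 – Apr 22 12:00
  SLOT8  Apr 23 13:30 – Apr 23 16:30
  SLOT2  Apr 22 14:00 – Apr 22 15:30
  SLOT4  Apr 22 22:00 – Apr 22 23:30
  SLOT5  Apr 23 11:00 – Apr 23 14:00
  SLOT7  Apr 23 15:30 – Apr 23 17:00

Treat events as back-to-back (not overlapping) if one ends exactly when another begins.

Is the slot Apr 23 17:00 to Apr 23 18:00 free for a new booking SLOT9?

Yes — the slot is free

SLOT1: ends Apr 22 12:00 at or before SLOT9 starts Apr 23 17:00 → clear.
SLOT2: ends Apr 22 15:30 at or before SLOT9 starts Apr 23 17:00 → clear.
SLOT3: ends Apr 22 23:30 at or before SLOT9 starts Apr 23 17:00 → clear.
SLOT4: ends Apr 22 23:30 at or before SLOT9 starts Apr 23 17:00 → clear.
SLOT6: ends Apr 23 11:00 at or before SLOT9 starts Apr 23 17:00 → clear.
SLOT5: ends Apr 23 14:00 at or before SLOT9 starts Apr 23 17:00 → clear.
SLOT8: ends Apr 23 16:30 at or before SLOT9 starts Apr 23 17:00 → clear.
SLOT7: ends Apr 23 17:00 at or before SLOT9 starts Apr 23 17:00 → clear.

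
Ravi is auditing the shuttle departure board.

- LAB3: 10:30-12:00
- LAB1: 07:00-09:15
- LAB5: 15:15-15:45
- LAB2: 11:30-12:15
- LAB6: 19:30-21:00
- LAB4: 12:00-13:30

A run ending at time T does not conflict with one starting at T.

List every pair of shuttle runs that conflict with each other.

Sorted by start: LAB1, LAB3, LAB2, LAB4, LAB5, LAB6.
LAB3 starts after LAB1 ends — done with LAB1.
LAB2 starts before LAB3 ends → LAB3 and LAB2 overlap.
LAB4 starts exactly when LAB3 ends (back-to-back, no overlap) — done with LAB3.
LAB4 starts before LAB2 ends → LAB2 and LAB4 overlap.
LAB5 starts after LAB2 ends — done with LAB2.
LAB5 starts after LAB4 ends — done with LAB4.
LAB6 starts after LAB5 ends.

LAB2 & LAB3, LAB2 & LAB4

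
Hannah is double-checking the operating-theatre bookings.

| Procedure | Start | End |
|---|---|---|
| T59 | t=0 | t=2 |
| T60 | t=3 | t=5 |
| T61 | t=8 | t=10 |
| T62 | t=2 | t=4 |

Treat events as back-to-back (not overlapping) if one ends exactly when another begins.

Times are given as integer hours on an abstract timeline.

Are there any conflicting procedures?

Yes

Sorted by start: T59, T62, T60, T61.
T62 starts exactly when T59 ends (back-to-back, no overlap) — done with T59.
T60 starts before T62 ends → T62 and T60 overlap.
That's a conflict, so the schedule is not conflict-free.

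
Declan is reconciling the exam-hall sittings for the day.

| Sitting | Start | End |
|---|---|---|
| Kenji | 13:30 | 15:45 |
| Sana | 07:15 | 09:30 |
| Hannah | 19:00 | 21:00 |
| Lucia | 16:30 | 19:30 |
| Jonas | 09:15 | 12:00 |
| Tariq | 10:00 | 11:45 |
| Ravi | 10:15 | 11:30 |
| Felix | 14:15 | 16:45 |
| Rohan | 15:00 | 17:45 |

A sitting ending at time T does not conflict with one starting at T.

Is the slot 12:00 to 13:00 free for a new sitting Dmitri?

Sana: ends 09:30 at or before Dmitri starts 12:00 → clear.
Jonas: ends 12:00 at or before Dmitri starts 12:00 → clear.
Tariq: ends 11:45 at or before Dmitri starts 12:00 → clear.
Ravi: ends 11:30 at or before Dmitri starts 12:00 → clear.
Kenji: starts 13:30 at or after Dmitri ends 13:00 → clear.
Felix: starts 14:15 at or after Dmitri ends 13:00 → clear.
Rohan: starts 15:00 at or after Dmitri ends 13:00 → clear.
Lucia: starts 16:30 at or after Dmitri ends 13:00 → clear.
Hannah: starts 19:00 at or after Dmitri ends 13:00 → clear.

Yes — the slot is free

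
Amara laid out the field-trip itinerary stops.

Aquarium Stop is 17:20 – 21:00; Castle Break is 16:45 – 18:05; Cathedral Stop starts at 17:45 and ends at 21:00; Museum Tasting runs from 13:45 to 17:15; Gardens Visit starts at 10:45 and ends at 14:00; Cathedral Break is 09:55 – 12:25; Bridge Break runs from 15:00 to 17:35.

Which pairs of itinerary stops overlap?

Two intervals overlap when each starts before the other ends.
Sorted by start: Cathedral Break, Gardens Visit, Museum Tasting, Bridge Break, Castle Break, Aquarium Stop, Cathedral Stop.
Gardens Visit starts before Cathedral Break ends → Cathedral Break and Gardens Visit overlap.
Museum Tasting starts after Cathedral Break ends, so nothing later overlaps Cathedral Break either.
Museum Tasting starts before Gardens Visit ends → Gardens Visit and Museum Tasting overlap.
Bridge Break starts after Gardens Visit ends, so nothing later overlaps Gardens Visit either.
Bridge Break starts before Museum Tasting ends → Museum Tasting and Bridge Break overlap.
Castle Break starts before Museum Tasting ends → Museum Tasting and Castle Break overlap.
Aquarium Stop starts after Museum Tasting ends, so nothing later overlaps Museum Tasting either.
Castle Break starts before Bridge Break ends → Bridge Break and Castle Break overlap.
Aquarium Stop starts before Bridge Break ends → Bridge Break and Aquarium Stop overlap.
Cathedral Stop starts after Bridge Break ends.
Aquarium Stop starts before Castle Break ends → Castle Break and Aquarium Stop overlap.
Cathedral Stop starts before Castle Break ends → Castle Break and Cathedral Stop overlap.
Cathedral Stop starts before Aquarium Stop ends → Aquarium Stop and Cathedral Stop overlap.

Aquarium Stop & Bridge Break, Aquarium Stop & Castle Break, Aquarium Stop & Cathedral Stop, Bridge Break & Castle Break, Bridge Break & Museum Tasting, Castle Break & Cathedral Stop, Castle Break & Museum Tasting, Cathedral Break & Gardens Visit, Gardens Visit & Museum Tasting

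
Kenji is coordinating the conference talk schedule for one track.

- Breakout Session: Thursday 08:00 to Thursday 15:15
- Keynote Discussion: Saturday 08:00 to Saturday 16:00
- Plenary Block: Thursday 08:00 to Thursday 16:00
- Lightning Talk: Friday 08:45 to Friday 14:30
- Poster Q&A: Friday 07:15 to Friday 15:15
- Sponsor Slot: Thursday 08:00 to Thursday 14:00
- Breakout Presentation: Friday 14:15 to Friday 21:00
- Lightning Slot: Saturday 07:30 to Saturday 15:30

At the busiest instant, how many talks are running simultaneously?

3

Walk through starts and ends in time order (an end at T is processed before a start at T):
Thursday 08:00 start Breakout Session → 1
Thursday 08:00 start Plenary Block → 2
Thursday 08:00 start Sponsor Slot → 3
Thursday 14:00 end Sponsor Slot → 2
Thursday 15:15 end Breakout Session → 1
Thursday 16:00 end Plenary Block → 0
Friday 07:15 start Poster Q&A → 1
Friday 08:45 start Lightning Talk → 2
Friday 14:15 start Breakout Presentation → 3
Friday 14:30 end Lightning Talk → 2
Friday 15:15 end Poster Q&A → 1
Friday 21:00 end Breakout Presentation → 0
Saturday 07:30 start Lightning Slot → 1
Saturday 08:00 start Keynote Discussion → 2
Saturday 15:30 end Lightning Slot → 1
Saturday 16:00 end Keynote Discussion → 0
Peak is 3, at Thursday 08:00 (Breakout Session, Plenary Block, Sponsor Slot).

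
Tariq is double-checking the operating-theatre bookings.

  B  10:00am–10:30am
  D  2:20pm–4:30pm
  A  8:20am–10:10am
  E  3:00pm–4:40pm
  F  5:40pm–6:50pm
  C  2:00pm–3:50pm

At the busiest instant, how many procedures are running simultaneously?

3

Sort all start/end points and keep a running count:
8:20am start A → 1
10:00am start B → 2
10:10am end A → 1
10:30am end B → 0
2:00pm start C → 1
2:20pm start D → 2
3:00pm start E → 3
3:50pm end C → 2
4:30pm end D → 1
4:40pm end E → 0
5:40pm start F → 1
6:50pm end F → 0
Peak is 3, at 3:00pm (C, D, E).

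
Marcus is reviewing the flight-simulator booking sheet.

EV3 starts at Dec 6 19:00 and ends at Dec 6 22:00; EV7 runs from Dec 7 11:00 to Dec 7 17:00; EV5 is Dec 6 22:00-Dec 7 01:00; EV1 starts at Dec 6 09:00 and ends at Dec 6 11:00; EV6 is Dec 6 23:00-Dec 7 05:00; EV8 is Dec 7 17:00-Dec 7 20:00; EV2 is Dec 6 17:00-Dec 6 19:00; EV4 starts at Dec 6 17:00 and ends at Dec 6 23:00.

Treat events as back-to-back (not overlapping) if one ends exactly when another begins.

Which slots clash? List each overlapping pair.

Two intervals overlap when each starts before the other ends.
Sorted by start: EV1, EV2, EV4, EV3, EV5, EV6, EV7, EV8.
EV2 starts after EV1 ends; EV1 is clear from here.
EV4 starts before EV2 ends → EV2 and EV4 overlap.
EV3 starts exactly when EV2 ends (back-to-back, no overlap); EV2 is clear from here.
EV3 starts before EV4 ends → EV4 and EV3 overlap.
EV5 starts before EV4 ends → EV4 and EV5 overlap.
EV6 starts exactly when EV4 ends (back-to-back, no overlap); EV4 is clear from here.
EV5 starts exactly when EV3 ends (back-to-back, no overlap); EV3 is clear from here.
EV6 starts before EV5 ends → EV5 and EV6 overlap.
EV7 starts after EV5 ends; EV5 is clear from here.
EV7 starts after EV6 ends; EV6 is clear from here.
EV8 starts exactly when EV7 ends (back-to-back, no overlap).

EV2 & EV4, EV3 & EV4, EV4 & EV5, EV5 & EV6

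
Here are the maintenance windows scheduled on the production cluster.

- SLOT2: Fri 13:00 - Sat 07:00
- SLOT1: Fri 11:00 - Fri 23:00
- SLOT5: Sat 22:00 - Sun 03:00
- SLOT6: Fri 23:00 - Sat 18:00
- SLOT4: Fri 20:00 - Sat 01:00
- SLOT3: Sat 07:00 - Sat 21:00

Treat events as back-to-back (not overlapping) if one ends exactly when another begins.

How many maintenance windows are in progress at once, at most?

Sort all start/end points and keep a running count:
Fri 11:00 start SLOT1 → 1
Fri 13:00 start SLOT2 → 2
Fri 20:00 start SLOT4 → 3
Fri 23:00 end SLOT1 → 2
Fri 23:00 start SLOT6 → 3
Sat 01:00 end SLOT4 → 2
Sat 07:00 end SLOT2 → 1
Sat 07:00 start SLOT3 → 2
Sat 18:00 end SLOT6 → 1
Sat 21:00 end SLOT3 → 0
Sat 22:00 start SLOT5 → 1
Sun 03:00 end SLOT5 → 0
Peak is 3, at Fri 20:00 (SLOT1, SLOT2, SLOT4).

3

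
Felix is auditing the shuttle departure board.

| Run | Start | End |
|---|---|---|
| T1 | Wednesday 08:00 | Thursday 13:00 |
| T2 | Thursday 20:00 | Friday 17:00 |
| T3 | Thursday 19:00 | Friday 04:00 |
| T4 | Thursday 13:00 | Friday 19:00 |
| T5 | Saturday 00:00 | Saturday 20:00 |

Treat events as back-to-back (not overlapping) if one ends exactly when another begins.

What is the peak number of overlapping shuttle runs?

Sweep the timeline, counting +1 at each start and −1 at each end (ends before starts at a tie):
Wednesday 08:00 start T1 → 1
Thursday 13:00 end T1 → 0
Thursday 13:00 start T4 → 1
Thursday 19:00 start T3 → 2
Thursday 20:00 start T2 → 3
Friday 04:00 end T3 → 2
Friday 17:00 end T2 → 1
Friday 19:00 end T4 → 0
Saturday 00:00 start T5 → 1
Saturday 20:00 end T5 → 0
Peak is 3, at Thursday 20:00 (T2, T3, T4).

3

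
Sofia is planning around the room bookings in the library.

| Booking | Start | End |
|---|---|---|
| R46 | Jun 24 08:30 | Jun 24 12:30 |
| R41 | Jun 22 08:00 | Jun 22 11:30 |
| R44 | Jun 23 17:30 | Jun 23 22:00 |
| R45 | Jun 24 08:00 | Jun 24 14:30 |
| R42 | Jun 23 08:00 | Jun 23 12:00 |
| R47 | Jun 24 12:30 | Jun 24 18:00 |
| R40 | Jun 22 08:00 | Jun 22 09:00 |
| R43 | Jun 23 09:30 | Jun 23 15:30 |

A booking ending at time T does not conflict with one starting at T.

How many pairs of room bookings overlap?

Sorted by start: R40, R41, R42, R43, R44, R45, R46, R47.
R41 starts before R40 ends → R40 and R41 overlap.
R42 starts after R40 ends — done with R40.
R42 starts after R41 ends — done with R41.
R43 starts before R42 ends → R42 and R43 overlap.
R44 starts after R42 ends — done with R42.
R44 starts after R43 ends — done with R43.
R45 starts after R44 ends — done with R44.
R46 starts before R45 ends → R45 and R46 overlap.
R47 starts before R45 ends → R45 and R47 overlap.
R47 starts exactly when R46 ends (back-to-back, no overlap).
Overlapping pairs: R40 & R41, R42 & R43, R45 & R46, R45 & R47 — 4 in total.

4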